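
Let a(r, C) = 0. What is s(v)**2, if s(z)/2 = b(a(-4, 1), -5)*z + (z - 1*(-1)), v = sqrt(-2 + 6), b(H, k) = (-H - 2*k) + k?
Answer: 676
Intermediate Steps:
b(H, k) = -H - k
v = 2 (v = sqrt(4) = 2)
s(z) = 2 + 12*z (s(z) = 2*((-1*0 - 1*(-5))*z + (z - 1*(-1))) = 2*((0 + 5)*z + (z + 1)) = 2*(5*z + (1 + z)) = 2*(1 + 6*z) = 2 + 12*z)
s(v)**2 = (2 + 12*2)**2 = (2 + 24)**2 = 26**2 = 676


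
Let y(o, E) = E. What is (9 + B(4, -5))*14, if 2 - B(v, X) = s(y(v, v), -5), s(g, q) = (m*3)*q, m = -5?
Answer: -896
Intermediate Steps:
s(g, q) = -15*q (s(g, q) = (-5*3)*q = -15*q)
B(v, X) = -73 (B(v, X) = 2 - (-15)*(-5) = 2 - 1*75 = 2 - 75 = -73)
(9 + B(4, -5))*14 = (9 - 73)*14 = -64*14 = -896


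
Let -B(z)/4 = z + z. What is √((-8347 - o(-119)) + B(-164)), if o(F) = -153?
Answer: I*√6882 ≈ 82.958*I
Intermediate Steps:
B(z) = -8*z (B(z) = -4*(z + z) = -8*z)
√((-8347 - o(-119)) + B(-164)) = √((-8347 - 1*(-153)) - 8*(-164)) = √((-8347 + 153) + 1312) = √(-8194 + 1312) = √(-6882) = I*√6882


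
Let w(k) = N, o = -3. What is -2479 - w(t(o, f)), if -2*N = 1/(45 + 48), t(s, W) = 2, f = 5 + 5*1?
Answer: -461093/186 ≈ -2479.0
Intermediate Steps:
f = 10 (f = 5 + 5 = 10)
N = -1/186 (N = -1/(2*(45 + 48)) = -½/93 = -½*1/93 = -1/186 ≈ -0.0053763)
w(k) = -1/186
-2479 - w(t(o, f)) = -2479 - 1*(-1/186) = -2479 + 1/186 = -461093/186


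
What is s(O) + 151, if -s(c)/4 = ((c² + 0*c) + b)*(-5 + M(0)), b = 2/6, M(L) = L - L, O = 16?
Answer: 15833/3 ≈ 5277.7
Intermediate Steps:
M(L) = 0
b = ⅓ (b = 2*(⅙) = ⅓ ≈ 0.33333)
s(c) = 20/3 + 20*c² (s(c) = -4*((c² + 0*c) + ⅓)*(-5 + 0) = -4*((c² + 0) + ⅓)*(-5) = -4*(c² + ⅓)*(-5) = -4*(⅓ + c²)*(-5) = -4*(-5/3 - 5*c²) = 20/3 + 20*c²)
s(O) + 151 = (20/3 + 20*16²) + 151 = (20/3 + 20*256) + 151 = (20/3 + 5120) + 151 = 15380/3 + 151 = 15833/3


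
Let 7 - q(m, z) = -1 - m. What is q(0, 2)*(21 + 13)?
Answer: 272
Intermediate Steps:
q(m, z) = 8 + m (q(m, z) = 7 - (-1 - m) = 7 + (1 + m) = 8 + m)
q(0, 2)*(21 + 13) = (8 + 0)*(21 + 13) = 8*34 = 272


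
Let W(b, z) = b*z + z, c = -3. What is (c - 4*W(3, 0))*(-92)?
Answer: 276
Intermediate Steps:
W(b, z) = z + b*z
(c - 4*W(3, 0))*(-92) = (-3 - 0*(1 + 3))*(-92) = (-3 - 0*4)*(-92) = (-3 - 4*0)*(-92) = (-3 + 0)*(-92) = -3*(-92) = 276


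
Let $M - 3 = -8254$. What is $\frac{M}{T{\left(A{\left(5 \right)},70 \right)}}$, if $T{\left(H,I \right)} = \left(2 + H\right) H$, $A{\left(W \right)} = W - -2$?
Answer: $- \frac{8251}{63} \approx -130.97$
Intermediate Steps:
$A{\left(W \right)} = 2 + W$ ($A{\left(W \right)} = W + 2 = 2 + W$)
$M = -8251$ ($M = 3 - 8254 = -8251$)
$T{\left(H,I \right)} = H \left(2 + H\right)$
$\frac{M}{T{\left(A{\left(5 \right)},70 \right)}} = - \frac{8251}{\left(2 + 5\right) \left(2 + \left(2 + 5\right)\right)} = - \frac{8251}{7 \left(2 + 7\right)} = - \frac{8251}{7 \cdot 9} = - \frac{8251}{63}$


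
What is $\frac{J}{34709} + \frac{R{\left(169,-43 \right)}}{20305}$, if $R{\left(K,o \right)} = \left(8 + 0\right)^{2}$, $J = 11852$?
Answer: $\frac{242876236}{704766245} \approx 0.34462$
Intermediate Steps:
$R{\left(K,o \right)} = 64$ ($R{\left(K,o \right)} = 8^{2} = 64$)
$\frac{J}{34709} + \frac{R{\left(169,-43 \right)}}{20305} = \frac{11852}{34709} + \frac{64}{20305} = \frac{242876236}{704766245}$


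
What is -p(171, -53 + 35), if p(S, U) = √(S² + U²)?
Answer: -9*√365 ≈ -171.94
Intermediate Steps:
-p(171, -53 + 35) = -√(171² + (-53 + 35)²) = -√(29241 + (-18)²) = -√(29241 + 324) = -√29565 = -9*√365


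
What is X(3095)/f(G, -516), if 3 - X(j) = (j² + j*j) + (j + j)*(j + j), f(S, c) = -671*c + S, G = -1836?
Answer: -19158049/114800 ≈ -166.88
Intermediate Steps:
f(S, c) = S - 671*c
X(j) = 3 - 6*j² (X(j) = 3 - ((j² + j*j) + (j + j)*(j + j)) = 3 - ((j² + j²) + (2*j)*(2*j)) = 3 - (2*j² + 4*j²) = 3 - 6*j²)
X(3095)/f(G, -516) = (3 - 6*3095²)/(-1836 - 671*(-516)) = (3 - 6*9579025)/(-1836 + 346236) = (3 - 57474150)/344400 = -57474147*1/344400 = -19158049/114800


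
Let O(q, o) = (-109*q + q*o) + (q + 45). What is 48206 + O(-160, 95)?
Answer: 50331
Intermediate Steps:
O(q, o) = 45 - 108*q + o*q (O(q, o) = (-109*q + o*q) + (45 + q) = 45 - 108*q + o*q)
48206 + O(-160, 95) = 48206 + (45 - 108*(-160) + 95*(-160)) = 48206 + (45 + 17280 - 15200) = 48206 + 2125 = 50331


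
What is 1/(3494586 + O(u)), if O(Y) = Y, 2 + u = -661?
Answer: 1/3493923 ≈ 2.8621e-7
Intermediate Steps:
u = -663 (u = -2 - 661 = -663)
1/(3494586 + O(u)) = 1/(3494586 - 663) = 1/3493923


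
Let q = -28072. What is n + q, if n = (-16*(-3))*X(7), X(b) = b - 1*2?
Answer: -27832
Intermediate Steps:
X(b) = -2 + b (X(b) = b - 2 = -2 + b)
n = 240 (n = (-16*(-3))*(-2 + 7) = 48*5 = 240)
n + q = 240 - 28072 = -27832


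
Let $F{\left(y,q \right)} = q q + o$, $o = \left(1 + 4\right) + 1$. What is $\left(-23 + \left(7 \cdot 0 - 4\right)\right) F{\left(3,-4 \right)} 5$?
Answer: $-2970$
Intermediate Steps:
$o = 6$ ($o = 5 + 1 = 6$)
$F{\left(y,q \right)} = 6 + q^{2}$ ($F{\left(y,q \right)} = q q + 6 = q^{2} + 6 = 6 + q^{2}$)
$\left(-23 + \left(7 \cdot 0 - 4\right)\right) F{\left(3,-4 \right)} 5 = \left(-23 + \left(7 \cdot 0 - 4\right)\right) \left(6 + \left(-4\right)^{2}\right) 5 = \left(-23 + \left(0 - 4\right)\right) \left(6 + 16\right) 5 = \left(-23 - 4\right) 22 \cdot 5 = \left(-27\right) 110 = -2970$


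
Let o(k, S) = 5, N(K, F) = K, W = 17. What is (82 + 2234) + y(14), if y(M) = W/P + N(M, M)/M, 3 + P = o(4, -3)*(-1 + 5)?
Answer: 2318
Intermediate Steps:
P = 17 (P = -3 + 5*(-1 + 5) = -3 + 5*4 = -3 + 20 = 17)
y(M) = 2 (y(M) = 17/17 + M/M = 17*(1/17) + 1 = 1 + 1 = 2)
(82 + 2234) + y(14) = (82 + 2234) + 2 = 2316 + 2 = 2318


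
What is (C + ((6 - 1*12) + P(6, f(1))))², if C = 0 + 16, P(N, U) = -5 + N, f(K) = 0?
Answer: 121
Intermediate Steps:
C = 16
(C + ((6 - 1*12) + P(6, f(1))))² = (16 + ((6 - 1*12) + (-5 + 6)))² = (16 + ((6 - 12) + 1))² = (16 + (-6 + 1))² = (16 - 5)² = 11² = 121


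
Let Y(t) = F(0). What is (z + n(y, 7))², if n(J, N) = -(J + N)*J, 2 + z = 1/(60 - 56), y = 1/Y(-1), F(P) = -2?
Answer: 9/4 ≈ 2.2500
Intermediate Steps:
Y(t) = -2
y = -½ (y = 1/(-2) = -½ ≈ -0.50000)
z = -7/4 (z = -2 + 1/(60 - 56) = -2 + 1/4 = -2 + ¼ = -7/4 ≈ -1.7500)
n(J, N) = -J*(J + N)
(z + n(y, 7))² = (-7/4 - 1*(-½)*(-½ + 7))² = (-7/4 - 1*(-½)*13/2)² = (-7/4 + 13/4)² = (3/2)² = 9/4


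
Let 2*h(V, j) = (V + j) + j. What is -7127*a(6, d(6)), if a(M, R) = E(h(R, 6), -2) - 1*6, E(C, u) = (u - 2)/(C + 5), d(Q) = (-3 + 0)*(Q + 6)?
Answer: 270826/7 ≈ 38689.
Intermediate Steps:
h(V, j) = j + V/2 (h(V, j) = ((V + j) + j)/2 = (V + 2*j)/2 = j + V/2)
d(Q) = -18 - 3*Q (d(Q) = -3*(6 + Q) = -18 - 3*Q)
E(C, u) = (-2 + u)/(5 + C)
a(M, R) = -6 - 4/(11 + R/2) (a(M, R) = (-2 - 2)/(5 + (6 + R/2)) - 1*6 = -4/(11 + R/2) - 6 = -6 - 4/(11 + R/2))
-7127*a(6, d(6)) = -14254*(-70 - 3*(-18 - 3*6))/(22 + (-18 - 3*6)) = -14254*(-70 - 3*(-18 - 18))/(22 + (-18 - 18)) = -14254*(-70 - 3*(-36))/(22 - 36) = -14254*(-70 + 108)/(-14) = -14254*(-1)*38/14 = -7127*(-38/7) = 270826/7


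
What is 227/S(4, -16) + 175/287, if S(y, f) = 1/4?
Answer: 37253/41 ≈ 908.61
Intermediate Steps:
S(y, f) = 1/4
227/S(4, -16) + 175/287 = 227/(1/4) + 175/287 = 227*4 + 175*(1/287) = 908 + 25/41 = 37253/41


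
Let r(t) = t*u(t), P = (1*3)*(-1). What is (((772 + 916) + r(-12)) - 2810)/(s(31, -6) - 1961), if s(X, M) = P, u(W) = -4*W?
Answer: 849/982 ≈ 0.86456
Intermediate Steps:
P = -3 (P = 3*(-1) = -3)
s(X, M) = -3
r(t) = -4*t² (r(t) = t*(-4*t) = -4*t²)
(((772 + 916) + r(-12)) - 2810)/(s(31, -6) - 1961) = (((772 + 916) - 4*(-12)²) - 2810)/(-3 - 1961) = ((1688 - 4*144) - 2810)/(-1964) = ((1688 - 576) - 2810)*(-1/1964) = (1112 - 2810)*(-1/1964) = -1698*(-1/1964) = 849/982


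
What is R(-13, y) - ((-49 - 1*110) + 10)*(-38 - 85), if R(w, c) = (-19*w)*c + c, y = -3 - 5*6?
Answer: -26511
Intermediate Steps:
y = -33 (y = -3 - 30 = -33)
R(w, c) = c - 19*c*w (R(w, c) = -19*c*w + c = c - 19*c*w)
R(-13, y) - ((-49 - 1*110) + 10)*(-38 - 85) = -33*(1 - 19*(-13)) - ((-49 - 1*110) + 10)*(-38 - 85) = -33*(1 + 247) - ((-49 - 110) + 10)*(-123) = -33*248 - (-159 + 10)*(-123) = -8184 - (-149)*(-123) = -8184 - 1*18327 = -8184 - 18327 = -26511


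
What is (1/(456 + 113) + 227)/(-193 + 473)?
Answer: 4613/5690 ≈ 0.81072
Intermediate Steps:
(1/(456 + 113) + 227)/(-193 + 473) = (1/569 + 227)/280 = (1/569 + 227)*(1/280) = (129164/569)*(1/280) = 4613/5690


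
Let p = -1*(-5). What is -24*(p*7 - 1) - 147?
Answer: -963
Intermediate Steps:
p = 5
-24*(p*7 - 1) - 147 = -24*(5*7 - 1) - 147 = -24*(35 - 1) - 147 = -24*34 - 147 = -816 - 147 = -963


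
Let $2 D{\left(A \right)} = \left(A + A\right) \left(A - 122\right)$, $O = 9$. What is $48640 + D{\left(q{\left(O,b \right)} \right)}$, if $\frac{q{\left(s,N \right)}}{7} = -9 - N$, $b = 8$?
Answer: $77319$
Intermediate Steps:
$q{\left(s,N \right)} = -63 - 7 N$ ($q{\left(s,N \right)} = 7 \left(-9 - N\right) = -63 - 7 N$)
$D{\left(A \right)} = A \left(-122 + A\right)$ ($D{\left(A \right)} = \frac{\left(A + A\right) \left(A - 122\right)}{2} = \frac{2 A \left(-122 + A\right)}{2} = A \left(-122 + A\right)$)
$48640 + D{\left(q{\left(O,b \right)} \right)} = 48640 + \left(-63 - 56\right) \left(-122 - 119\right) = 48640 - 119 \left(-122 - 119\right) = 48640 - -28679 = 48640 + 28679 = 77319$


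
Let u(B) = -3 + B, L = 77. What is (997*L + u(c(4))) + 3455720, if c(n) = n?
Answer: 3532490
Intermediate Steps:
(997*L + u(c(4))) + 3455720 = (997*77 + (-3 + 4)) + 3455720 = (76769 + 1) + 3455720 = 76770 + 3455720 = 3532490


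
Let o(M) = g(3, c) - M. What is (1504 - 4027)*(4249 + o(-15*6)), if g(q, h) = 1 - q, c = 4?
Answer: -10942251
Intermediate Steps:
o(M) = -2 - M (o(M) = (1 - 1*3) - M = (1 - 3) - M = -2 - M)
(1504 - 4027)*(4249 + o(-15*6)) = (1504 - 4027)*(4249 + (-2 - (-15)*6)) = -2523*(4249 + (-2 - 1*(-90))) = -2523*(4249 + (-2 + 90)) = -2523*(4249 + 88) = -2523*4337 = -10942251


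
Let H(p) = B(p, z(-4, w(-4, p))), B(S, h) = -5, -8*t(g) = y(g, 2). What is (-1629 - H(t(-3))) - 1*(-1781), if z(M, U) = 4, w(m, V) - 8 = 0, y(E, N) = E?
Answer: 157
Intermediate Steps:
w(m, V) = 8 (w(m, V) = 8 + 0 = 8)
t(g) = -g/8
H(p) = -5
(-1629 - H(t(-3))) - 1*(-1781) = (-1629 - 1*(-5)) - 1*(-1781) = (-1629 + 5) + 1781 = -1624 + 1781 = 157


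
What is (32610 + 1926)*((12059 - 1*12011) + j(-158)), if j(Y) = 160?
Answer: 7183488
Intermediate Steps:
(32610 + 1926)*((12059 - 1*12011) + j(-158)) = (32610 + 1926)*((12059 - 1*12011) + 160) = 34536*((12059 - 12011) + 160) = 34536*(48 + 160) = 34536*208 = 7183488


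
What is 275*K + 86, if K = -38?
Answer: -10364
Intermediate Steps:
275*K + 86 = 275*(-38) + 86 = -10450 + 86 = -10364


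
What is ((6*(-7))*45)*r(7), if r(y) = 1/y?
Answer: -270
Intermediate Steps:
((6*(-7))*45)*r(7) = ((6*(-7))*45)/7 = -42*45*(⅐) = -1890*⅐ = -270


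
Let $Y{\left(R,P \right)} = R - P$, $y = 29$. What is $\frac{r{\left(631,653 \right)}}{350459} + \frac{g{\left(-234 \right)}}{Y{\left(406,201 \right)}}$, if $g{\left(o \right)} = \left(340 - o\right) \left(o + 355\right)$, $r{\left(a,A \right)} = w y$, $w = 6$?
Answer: $\frac{593678416}{1752295} \approx 338.8$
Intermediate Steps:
$r{\left(a,A \right)} = 174$ ($r{\left(a,A \right)} = 6 \cdot 29 = 174$)
$g{\left(o \right)} = \left(340 - o\right) \left(355 + o\right)$
$\frac{r{\left(631,653 \right)}}{350459} + \frac{g{\left(-234 \right)}}{Y{\left(406,201 \right)}} = \frac{174}{350459} + \frac{120700 - \left(-234\right)^{2} - -3510}{406 - 201} = 174 \cdot \frac{1}{350459} + \frac{120700 - 54756 + 3510}{406 - 201} = \frac{174}{350459} + \frac{120700 - 54756 + 3510}{205} = \frac{174}{350459} + 69454 \cdot \frac{1}{205} = \frac{174}{350459} + \frac{1694}{5} = \frac{593678416}{1752295}$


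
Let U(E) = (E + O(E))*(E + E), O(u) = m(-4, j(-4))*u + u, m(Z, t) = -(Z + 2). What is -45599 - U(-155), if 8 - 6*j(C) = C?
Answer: -237799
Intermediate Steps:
j(C) = 4/3 - C/6
m(Z, t) = -2 - Z (m(Z, t) = -(2 + Z) = -2 - Z)
O(u) = 3*u (O(u) = (-2 - 1*(-4))*u + u = (-2 + 4)*u + u = 2*u + u = 3*u)
U(E) = 8*E² (U(E) = (E + 3*E)*(E + E) = (4*E)*(2*E) = 8*E²)
-45599 - U(-155) = -45599 - 8*(-155)² = -45599 - 8*24025 = -45599 - 1*192200 = -45599 - 192200 = -237799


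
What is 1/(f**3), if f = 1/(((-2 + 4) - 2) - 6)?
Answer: -216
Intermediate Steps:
f = -1/6 (f = 1/((2 - 2) - 6) = 1/(0 - 6) = 1/(-6) = -1/6 ≈ -0.16667)
1/(f**3) = 1/((-1/6)**3) = 1/(-1/216) = -216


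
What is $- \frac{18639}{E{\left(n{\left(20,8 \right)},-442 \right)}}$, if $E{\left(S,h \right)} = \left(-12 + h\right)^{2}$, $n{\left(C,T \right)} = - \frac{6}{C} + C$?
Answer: $- \frac{18639}{206116} \approx -0.09043$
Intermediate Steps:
$n{\left(C,T \right)} = C - \frac{6}{C}$
$- \frac{18639}{E{\left(n{\left(20,8 \right)},-442 \right)}} = - \frac{18639}{\left(-12 - 442\right)^{2}} = - \frac{18639}{\left(-454\right)^{2}} = - \frac{18639}{206116}$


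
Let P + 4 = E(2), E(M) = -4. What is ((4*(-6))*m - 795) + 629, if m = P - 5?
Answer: 146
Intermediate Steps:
P = -8 (P = -4 - 4 = -8)
m = -13 (m = -8 - 5 = -13)
((4*(-6))*m - 795) + 629 = ((4*(-6))*(-13) - 795) + 629 = (-24*(-13) - 795) + 629 = (312 - 795) + 629 = -483 + 629 = 146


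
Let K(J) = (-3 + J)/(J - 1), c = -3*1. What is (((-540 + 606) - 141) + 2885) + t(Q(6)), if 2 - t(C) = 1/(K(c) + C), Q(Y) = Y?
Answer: 42178/15 ≈ 2811.9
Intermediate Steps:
c = -3
K(J) = (-3 + J)/(-1 + J)
t(C) = 2 - 1/(3/2 + C) (t(C) = 2 - 1/((-3 - 3)/(-1 - 3) + C) = 2 - 1/(-6/(-4) + C) = 2 - 1/(-¼*(-6) + C) = 2 - 1/(3/2 + C))
(((-540 + 606) - 141) + 2885) + t(Q(6)) = (((-540 + 606) - 141) + 2885) + 4*(1 + 6)/(3 + 2*6) = ((66 - 141) + 2885) + 4*7/(3 + 12) = (-75 + 2885) + 4*7/15 = 2810 + 4*(1/15)*7 = 2810 + 28/15 = 42178/15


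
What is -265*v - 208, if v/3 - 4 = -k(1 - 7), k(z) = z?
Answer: -8158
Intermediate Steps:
v = 30 (v = 12 + 3*(-(1 - 7)) = 12 + 3*(-1*(-6)) = 12 + 3*6 = 12 + 18 = 30)
-265*v - 208 = -265*30 - 208 = -7950 - 208 = -8158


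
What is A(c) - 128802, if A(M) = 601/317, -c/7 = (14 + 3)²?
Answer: -40829633/317 ≈ -1.2880e+5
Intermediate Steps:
c = -2023 (c = -7*(14 + 3)² = -7*17² = -7*289 = -2023)
A(M) = 601/317 (A(M) = 601*(1/317) = 601/317)
A(c) - 128802 = 601/317 - 128802 = -40829633/317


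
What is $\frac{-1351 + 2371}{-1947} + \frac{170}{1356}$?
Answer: $- \frac{175355}{440022} \approx -0.39851$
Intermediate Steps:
$\frac{-1351 + 2371}{-1947} + \frac{170}{1356} = 1020 \left(- \frac{1}{1947}\right) + 170 \cdot \frac{1}{1356} = - \frac{340}{649} + \frac{85}{678} = - \frac{175355}{440022}$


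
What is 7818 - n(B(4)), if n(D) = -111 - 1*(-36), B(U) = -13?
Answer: 7893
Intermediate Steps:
n(D) = -75 (n(D) = -111 + 36 = -75)
7818 - n(B(4)) = 7818 - 1*(-75) = 7818 + 75 = 7893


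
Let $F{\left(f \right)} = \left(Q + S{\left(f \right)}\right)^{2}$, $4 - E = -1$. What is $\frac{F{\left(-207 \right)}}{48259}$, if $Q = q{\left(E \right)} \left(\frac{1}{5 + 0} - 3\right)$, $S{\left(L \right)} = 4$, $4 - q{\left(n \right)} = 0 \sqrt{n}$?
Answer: $\frac{1296}{1206475} \approx 0.0010742$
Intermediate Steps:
$E = 5$ ($E = 4 - -1 = 4 + 1 = 5$)
$q{\left(n \right)} = 4$ ($q{\left(n \right)} = 4 - 0 \sqrt{n} = 4 - 0 = 4 + 0 = 4$)
$Q = - \frac{56}{5}$ ($Q = 4 \left(\frac{1}{5 + 0} - 3\right) = 4 \left(\frac{1}{5} - 3\right) = 4 \left(- \frac{14}{5}\right) = - \frac{56}{5} \approx -11.2$)
$F{\left(f \right)} = \frac{1296}{25}$ ($F{\left(f \right)} = \left(- \frac{56}{5} + 4\right)^{2} = \left(- \frac{36}{5}\right)^{2} = \frac{1296}{25}$)
$\frac{F{\left(-207 \right)}}{48259} = \frac{1296}{25 \cdot 48259} = \frac{1296}{25} \cdot \frac{1}{48259} = \frac{1296}{1206475}$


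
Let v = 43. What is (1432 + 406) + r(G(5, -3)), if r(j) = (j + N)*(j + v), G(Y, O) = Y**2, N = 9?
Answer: 4150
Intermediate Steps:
r(j) = (9 + j)*(43 + j) (r(j) = (j + 9)*(j + 43) = (9 + j)*(43 + j))
(1432 + 406) + r(G(5, -3)) = (1432 + 406) + (387 + (5**2)**2 + 52*5**2) = 1838 + (387 + 25**2 + 52*25) = 1838 + (387 + 625 + 1300) = 1838 + 2312 = 4150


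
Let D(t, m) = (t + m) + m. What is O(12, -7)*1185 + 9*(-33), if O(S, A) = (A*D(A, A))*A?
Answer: -1219662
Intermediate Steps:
D(t, m) = t + 2*m (D(t, m) = (m + t) + m = t + 2*m)
O(S, A) = 3*A**3 (O(S, A) = (A*(A + 2*A))*A = (A*(3*A))*A = (3*A**2)*A = 3*A**3)
O(12, -7)*1185 + 9*(-33) = (3*(-7)**3)*1185 + 9*(-33) = (3*(-343))*1185 - 297 = -1029*1185 - 297 = -1219365 - 297 = -1219662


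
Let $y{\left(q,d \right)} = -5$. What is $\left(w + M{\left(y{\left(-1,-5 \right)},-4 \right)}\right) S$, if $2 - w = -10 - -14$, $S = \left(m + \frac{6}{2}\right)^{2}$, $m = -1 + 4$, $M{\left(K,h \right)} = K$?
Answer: $-252$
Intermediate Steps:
$m = 3$
$S = 36$ ($S = \left(3 + \frac{6}{2}\right)^{2} = \left(3 + 6 \cdot \frac{1}{2}\right)^{2} = \left(3 + 3\right)^{2} = 6^{2} = 36$)
$w = -2$ ($w = 2 - \left(-10 - -14\right) = 2 - \left(-10 + 14\right) = 2 - 4 = -2$)
$\left(w + M{\left(y{\left(-1,-5 \right)},-4 \right)}\right) S = \left(-2 - 5\right) 36 = \left(-7\right) 36 = -252$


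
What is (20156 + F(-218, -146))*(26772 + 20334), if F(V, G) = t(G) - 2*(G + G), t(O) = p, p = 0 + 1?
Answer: 977025546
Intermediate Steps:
p = 1
t(O) = 1
F(V, G) = 1 - 4*G (F(V, G) = 1 - 2*(G + G) = 1 - 2*2*G = 1 - 4*G)
(20156 + F(-218, -146))*(26772 + 20334) = (20156 + (1 - 4*(-146)))*(26772 + 20334) = (20156 + (1 + 584))*47106 = (20156 + 585)*47106 = 20741*47106 = 977025546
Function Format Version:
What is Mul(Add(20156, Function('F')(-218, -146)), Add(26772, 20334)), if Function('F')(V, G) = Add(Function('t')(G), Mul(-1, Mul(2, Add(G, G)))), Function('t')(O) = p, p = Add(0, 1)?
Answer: 977025546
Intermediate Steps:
p = 1
Function('t')(O) = 1
Function('F')(V, G) = Add(1, Mul(-4, G)) (Function('F')(V, G) = Add(1, Mul(-1, Mul(2, Add(G, G)))) = Add(1, Mul(-1, Mul(2, Mul(2, G)))) = Add(1, Mul(-1, Mul(4, G))) = Add(1, Mul(-4, G)))
Mul(Add(20156, Function('F')(-218, -146)), Add(26772, 20334)) = Mul(Add(20156, Add(1, Mul(-4, -146))), Add(26772, 20334)) = Mul(Add(20156, Add(1, 584)), 47106) = Mul(Add(20156, 585), 47106) = Mul(20741, 47106) = 977025546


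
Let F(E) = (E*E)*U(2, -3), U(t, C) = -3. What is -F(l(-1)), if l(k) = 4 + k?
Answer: 27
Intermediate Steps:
F(E) = -3*E² (F(E) = (E*E)*(-3) = E²*(-3) = -3*E²)
-F(l(-1)) = -(-3)*(4 - 1)² = -(-3)*3² = -(-3)*9 = -1*(-27) = 27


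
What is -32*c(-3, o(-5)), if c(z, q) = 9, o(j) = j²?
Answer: -288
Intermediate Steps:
-32*c(-3, o(-5)) = -32*9 = -288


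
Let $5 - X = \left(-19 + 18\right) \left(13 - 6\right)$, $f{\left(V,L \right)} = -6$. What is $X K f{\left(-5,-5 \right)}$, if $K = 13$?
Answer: $-936$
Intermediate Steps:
$X = 12$ ($X = 5 - \left(-19 + 18\right) \left(13 - 6\right) = 5 - - (13 - 6) = 5 - \left(-1\right) 7 = 5 - -7 = 5 + 7 = 12$)
$X K f{\left(-5,-5 \right)} = 12 \cdot 13 \left(-6\right) = 156 \left(-6\right) = -936$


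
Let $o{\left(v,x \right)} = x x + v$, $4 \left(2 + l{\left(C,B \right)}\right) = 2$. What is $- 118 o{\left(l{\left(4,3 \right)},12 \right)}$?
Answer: $-16815$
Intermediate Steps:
$l{\left(C,B \right)} = - \frac{3}{2}$ ($l{\left(C,B \right)} = -2 + \frac{1}{4} \cdot 2 = -2 + \frac{1}{2} = - \frac{3}{2}$)
$o{\left(v,x \right)} = v + x^{2}$ ($o{\left(v,x \right)} = x^{2} + v = v + x^{2}$)
$- 118 o{\left(l{\left(4,3 \right)},12 \right)} = - 118 \left(- \frac{3}{2} + 12^{2}\right) = - 118 \left(- \frac{3}{2} + 144\right) = \left(-118\right) \frac{285}{2} = -16815$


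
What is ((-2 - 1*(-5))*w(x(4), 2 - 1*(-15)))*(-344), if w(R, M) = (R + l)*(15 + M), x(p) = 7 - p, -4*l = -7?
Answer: -156864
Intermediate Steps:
l = 7/4 (l = -¼*(-7) = 7/4 ≈ 1.7500)
w(R, M) = (15 + M)*(7/4 + R) (w(R, M) = (R + 7/4)*(15 + M) = (7/4 + R)*(15 + M) = (15 + M)*(7/4 + R))
((-2 - 1*(-5))*w(x(4), 2 - 1*(-15)))*(-344) = ((-2 - 1*(-5))*(105/4 + 15*(7 - 1*4) + 7*(2 - 1*(-15))/4 + (2 - 1*(-15))*(7 - 1*4)))*(-344) = ((-2 + 5)*(105/4 + 15*(7 - 4) + 7*(2 + 15)/4 + (2 + 15)*(7 - 4)))*(-344) = (3*(105/4 + 15*3 + (7/4)*17 + 17*3))*(-344) = (3*(105/4 + 45 + 119/4 + 51))*(-344) = (3*152)*(-344) = 456*(-344) = -156864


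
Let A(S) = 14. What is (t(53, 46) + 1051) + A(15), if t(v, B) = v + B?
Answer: 1164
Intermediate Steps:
t(v, B) = B + v
(t(53, 46) + 1051) + A(15) = ((46 + 53) + 1051) + 14 = (99 + 1051) + 14 = 1150 + 14 = 1164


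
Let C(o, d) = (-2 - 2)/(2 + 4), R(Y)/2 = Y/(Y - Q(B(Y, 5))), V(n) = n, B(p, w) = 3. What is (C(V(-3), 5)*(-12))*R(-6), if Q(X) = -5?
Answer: 96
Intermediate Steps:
R(Y) = 2*Y/(5 + Y) (R(Y) = 2*(Y/(Y - 1*(-5))) = 2*(Y/(Y + 5)) = 2*(Y/(5 + Y)) = 2*Y/(5 + Y))
C(o, d) = -⅔ (C(o, d) = -4/6 = -4*⅙ = -⅔)
(C(V(-3), 5)*(-12))*R(-6) = (-⅔*(-12))*(2*(-6)/(5 - 6)) = 8*(2*(-6)/(-1)) = 8*(2*(-6)*(-1)) = 8*12 = 96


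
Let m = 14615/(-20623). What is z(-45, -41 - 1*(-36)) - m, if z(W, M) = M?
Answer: -88500/20623 ≈ -4.2913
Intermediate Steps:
m = -14615/20623 (m = 14615*(-1/20623) = -14615/20623 ≈ -0.70867)
z(-45, -41 - 1*(-36)) - m = (-41 - 1*(-36)) - 1*(-14615/20623) = (-41 + 36) + 14615/20623 = -5 + 14615/20623 = -88500/20623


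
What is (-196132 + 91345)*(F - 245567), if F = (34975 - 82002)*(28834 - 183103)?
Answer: -760183861225752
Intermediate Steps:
F = 7254808263 (F = -47027*(-154269) = 7254808263)
(-196132 + 91345)*(F - 245567) = (-196132 + 91345)*(7254808263 - 245567) = -104787*7254562696 = -760183861225752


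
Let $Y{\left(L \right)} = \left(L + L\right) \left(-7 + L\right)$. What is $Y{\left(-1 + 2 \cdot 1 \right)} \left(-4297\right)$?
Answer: $51564$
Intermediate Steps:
$Y{\left(L \right)} = 2 L \left(-7 + L\right)$
$Y{\left(-1 + 2 \cdot 1 \right)} \left(-4297\right) = 2 \left(-1 + 2 \cdot 1\right) \left(-7 + \left(-1 + 2 \cdot 1\right)\right) \left(-4297\right) = 2 \left(-1 + 2\right) \left(-7 + \left(-1 + 2\right)\right) \left(-4297\right) = 2 \cdot 1 \left(-7 + 1\right) \left(-4297\right) = 2 \cdot 1 \left(-6\right) \left(-4297\right) = \left(-12\right) \left(-4297\right) = 51564$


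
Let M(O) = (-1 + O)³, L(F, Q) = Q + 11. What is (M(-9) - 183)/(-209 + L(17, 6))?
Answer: 1183/192 ≈ 6.1615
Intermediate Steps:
L(F, Q) = 11 + Q
(M(-9) - 183)/(-209 + L(17, 6)) = ((-1 - 9)³ - 183)/(-209 + (11 + 6)) = ((-10)³ - 183)/(-209 + 17) = (-1000 - 183)/(-192) = -1183*(-1/192) = 1183/192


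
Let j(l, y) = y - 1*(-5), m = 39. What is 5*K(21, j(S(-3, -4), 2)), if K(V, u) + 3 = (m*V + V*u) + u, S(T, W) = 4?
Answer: 4850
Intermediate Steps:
j(l, y) = 5 + y (j(l, y) = y + 5 = 5 + y)
K(V, u) = -3 + u + 39*V + V*u (K(V, u) = -3 + ((39*V + V*u) + u) = -3 + (u + 39*V + V*u) = -3 + u + 39*V + V*u)
5*K(21, j(S(-3, -4), 2)) = 5*(-3 + (5 + 2) + 39*21 + 21*(5 + 2)) = 5*(-3 + 7 + 819 + 21*7) = 5*(-3 + 7 + 819 + 147) = 5*970 = 4850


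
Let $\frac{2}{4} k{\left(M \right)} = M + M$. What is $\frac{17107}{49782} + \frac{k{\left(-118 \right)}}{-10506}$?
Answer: $\frac{33870541}{87168282} \approx 0.38857$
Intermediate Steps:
$k{\left(M \right)} = 4 M$ ($k{\left(M \right)} = 2 \left(M + M\right) = 2 \cdot 2 M = 4 M$)
$\frac{17107}{49782} + \frac{k{\left(-118 \right)}}{-10506} = \frac{17107}{49782} + \frac{4 \left(-118\right)}{-10506} = 17107 \cdot \frac{1}{49782} - - \frac{236}{5253} = \frac{17107}{49782} + \frac{236}{5253} = \frac{33870541}{87168282}$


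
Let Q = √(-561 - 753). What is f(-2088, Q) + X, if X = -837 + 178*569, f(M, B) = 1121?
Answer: 101566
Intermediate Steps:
Q = 3*I*√146 (Q = √(-1314) = 3*I*√146 ≈ 36.249*I)
X = 100445 (X = -837 + 101282 = 100445)
f(-2088, Q) + X = 1121 + 100445 = 101566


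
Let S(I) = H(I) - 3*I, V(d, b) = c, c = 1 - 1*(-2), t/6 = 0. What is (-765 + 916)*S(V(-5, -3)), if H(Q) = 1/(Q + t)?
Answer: -3926/3 ≈ -1308.7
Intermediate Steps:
t = 0 (t = 6*0 = 0)
H(Q) = 1/Q (H(Q) = 1/(Q + 0) = 1/Q)
c = 3 (c = 1 + 2 = 3)
V(d, b) = 3
S(I) = 1/I - 3*I
(-765 + 916)*S(V(-5, -3)) = (-765 + 916)*(1/3 - 3*3) = 151*(⅓ - 9) = 151*(-26/3) = -3926/3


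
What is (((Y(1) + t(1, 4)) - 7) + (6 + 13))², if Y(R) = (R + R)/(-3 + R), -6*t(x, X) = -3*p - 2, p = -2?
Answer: 961/9 ≈ 106.78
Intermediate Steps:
t(x, X) = -⅔ (t(x, X) = -(-3*(-2) - 2)/6 = -(6 - 2)/6 = -⅙*4 = -⅔)
Y(R) = 2*R/(-3 + R) (Y(R) = (2*R)/(-3 + R) = 2*R/(-3 + R))
(((Y(1) + t(1, 4)) - 7) + (6 + 13))² = (((2*1/(-3 + 1) - ⅔) - 7) + (6 + 13))² = (((2*1/(-2) - ⅔) - 7) + 19)² = (((2*1*(-½) - ⅔) - 7) + 19)² = (((-1 - ⅔) - 7) + 19)² = ((-5/3 - 7) + 19)² = (-26/3 + 19)² = (31/3)² = 961/9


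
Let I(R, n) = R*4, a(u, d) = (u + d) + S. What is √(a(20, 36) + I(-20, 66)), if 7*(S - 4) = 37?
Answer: I*√721/7 ≈ 3.8359*I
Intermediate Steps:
S = 65/7 (S = 4 + (⅐)*37 = 4 + 37/7 = 65/7 ≈ 9.2857)
a(u, d) = 65/7 + d + u (a(u, d) = (u + d) + 65/7 = (d + u) + 65/7 = 65/7 + d + u)
I(R, n) = 4*R
√(a(20, 36) + I(-20, 66)) = √((65/7 + 36 + 20) + 4*(-20)) = √(457/7 - 80) = √(-103/7) = I*√721/7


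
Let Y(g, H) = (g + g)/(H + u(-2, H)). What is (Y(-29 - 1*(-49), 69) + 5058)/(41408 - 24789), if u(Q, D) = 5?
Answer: 187166/614903 ≈ 0.30438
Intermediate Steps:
Y(g, H) = 2*g/(5 + H) (Y(g, H) = (g + g)/(H + 5) = (2*g)/(5 + H) = 2*g/(5 + H))
(Y(-29 - 1*(-49), 69) + 5058)/(41408 - 24789) = (2*(-29 - 1*(-49))/(5 + 69) + 5058)/(41408 - 24789) = (2*(-29 + 49)/74 + 5058)/16619 = (2*20*(1/74) + 5058)*(1/16619) = (20/37 + 5058)*(1/16619) = (187166/37)*(1/16619) = 187166/614903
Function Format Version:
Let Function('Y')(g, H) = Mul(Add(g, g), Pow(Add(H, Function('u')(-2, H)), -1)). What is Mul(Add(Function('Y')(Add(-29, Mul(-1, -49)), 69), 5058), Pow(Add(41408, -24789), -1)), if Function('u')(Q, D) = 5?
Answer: Rational(187166, 614903) ≈ 0.30438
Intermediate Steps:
Function('Y')(g, H) = Mul(2, g, Pow(Add(5, H), -1)) (Function('Y')(g, H) = Mul(Add(g, g), Pow(Add(H, 5), -1)) = Mul(Mul(2, g), Pow(Add(5, H), -1)) = Mul(2, g, Pow(Add(5, H), -1)))
Mul(Add(Function('Y')(Add(-29, Mul(-1, -49)), 69), 5058), Pow(Add(41408, -24789), -1)) = Mul(Add(Mul(2, Add(-29, Mul(-1, -49)), Pow(Add(5, 69), -1)), 5058), Pow(Add(41408, -24789), -1)) = Mul(Add(Mul(2, Add(-29, 49), Pow(74, -1)), 5058), Pow(16619, -1)) = Mul(Add(Mul(2, 20, Rational(1, 74)), 5058), Rational(1, 16619)) = Mul(Add(Rational(20, 37), 5058), Rational(1, 16619)) = Mul(Rational(187166, 37), Rational(1, 16619)) = Rational(187166, 614903)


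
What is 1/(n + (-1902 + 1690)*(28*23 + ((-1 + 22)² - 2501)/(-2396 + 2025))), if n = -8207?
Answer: -7/1021385 ≈ -6.8534e-6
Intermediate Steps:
1/(n + (-1902 + 1690)*(28*23 + ((-1 + 22)² - 2501)/(-2396 + 2025))) = 1/(-8207 + (-1902 + 1690)*(28*23 + ((-1 + 22)² - 2501)/(-2396 + 2025))) = 1/(-8207 - 212*(644 + (21² - 2501)/(-371))) = 1/(-8207 - 212*(644 + (441 - 2501)*(-1/371))) = 1/(-8207 - 212*(644 - 2060*(-1/371))) = 1/(-8207 - 212*(644 + 2060/371)) = 1/(-8207 - 212*240984/371) = 1/(-8207 - 963936/7) = 1/(-1021385/7) = -7/1021385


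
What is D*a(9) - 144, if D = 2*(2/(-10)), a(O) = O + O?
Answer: -756/5 ≈ -151.20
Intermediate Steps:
a(O) = 2*O
D = -2/5 (D = 2*(2*(-1/10)) = 2*(-1/5) = -2/5 ≈ -0.40000)
D*a(9) - 144 = -4*9/5 - 144 = -2/5*18 - 144 = -36/5 - 144 = -756/5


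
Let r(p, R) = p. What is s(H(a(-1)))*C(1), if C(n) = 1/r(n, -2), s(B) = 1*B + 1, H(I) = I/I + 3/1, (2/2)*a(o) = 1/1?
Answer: 5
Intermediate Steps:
a(o) = 1 (a(o) = 1/1 = 1)
H(I) = 4 (H(I) = 1 + 3*1 = 1 + 3 = 4)
s(B) = 1 + B (s(B) = B + 1 = 1 + B)
C(n) = 1/n
s(H(a(-1)))*C(1) = (1 + 4)/1 = 5*1 = 5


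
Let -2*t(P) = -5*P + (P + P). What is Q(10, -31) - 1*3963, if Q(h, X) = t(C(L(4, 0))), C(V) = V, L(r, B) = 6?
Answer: -3954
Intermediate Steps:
t(P) = 3*P/2 (t(P) = -(-5*P + (P + P))/2 = -(-5*P + 2*P)/2 = -(-3)*P/2 = 3*P/2)
Q(h, X) = 9 (Q(h, X) = (3/2)*6 = 9)
Q(10, -31) - 1*3963 = 9 - 1*3963 = 9 - 3963 = -3954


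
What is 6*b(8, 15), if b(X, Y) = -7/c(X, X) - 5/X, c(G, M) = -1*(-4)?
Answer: -57/4 ≈ -14.250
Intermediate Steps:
c(G, M) = 4
b(X, Y) = -7/4 - 5/X
6*b(8, 15) = 6*(-7/4 - 5/8) = 6*(-19/8) = -57/4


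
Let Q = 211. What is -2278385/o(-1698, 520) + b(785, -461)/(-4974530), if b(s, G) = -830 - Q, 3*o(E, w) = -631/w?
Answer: 17680875473774871/3138928430 ≈ 5.6328e+6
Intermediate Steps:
o(E, w) = -631/(3*w) (o(E, w) = (-631/w)/3 = -631/(3*w))
b(s, G) = -1041 (b(s, G) = -830 - 1*211 = -830 - 211 = -1041)
-2278385/o(-1698, 520) + b(785, -461)/(-4974530) = -2278385/((-631/3/520)) - 1041/(-4974530) = -2278385/((-631/3*1/520)) - 1041*(-1/4974530) = -2278385/(-631/1560) + 1041/4974530 = -2278385*(-1560/631) + 1041/4974530 = 3554280600/631 + 1041/4974530 = 17680875473774871/3138928430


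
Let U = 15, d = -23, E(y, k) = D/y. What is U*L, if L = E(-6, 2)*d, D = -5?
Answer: -575/2 ≈ -287.50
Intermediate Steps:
E(y, k) = -5/y
L = -115/6 (L = -5/(-6)*(-23) = -5*(-⅙)*(-23) = (⅚)*(-23) = -115/6 ≈ -19.167)
U*L = 15*(-115/6) = -575/2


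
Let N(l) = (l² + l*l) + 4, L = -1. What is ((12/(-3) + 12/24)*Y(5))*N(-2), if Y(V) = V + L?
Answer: -168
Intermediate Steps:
Y(V) = -1 + V (Y(V) = V - 1 = -1 + V)
N(l) = 4 + 2*l² (N(l) = (l² + l²) + 4 = 2*l² + 4 = 4 + 2*l²)
((12/(-3) + 12/24)*Y(5))*N(-2) = ((12/(-3) + 12/24)*(-1 + 5))*(4 + 2*(-2)²) = ((12*(-⅓) + 12*(1/24))*4)*(4 + 2*4) = ((-4 + ½)*4)*(4 + 8) = -7/2*4*12 = -14*12 = -168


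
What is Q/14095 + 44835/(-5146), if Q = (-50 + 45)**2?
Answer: -126364135/14506574 ≈ -8.7108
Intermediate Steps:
Q = 25 (Q = (-5)**2 = 25)
Q/14095 + 44835/(-5146) = 25/14095 + 44835/(-5146) = 25*(1/14095) + 44835*(-1/5146) = 5/2819 - 44835/5146 = -126364135/14506574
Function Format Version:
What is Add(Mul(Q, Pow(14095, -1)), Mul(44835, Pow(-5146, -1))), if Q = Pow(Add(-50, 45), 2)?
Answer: Rational(-126364135, 14506574) ≈ -8.7108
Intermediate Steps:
Q = 25 (Q = Pow(-5, 2) = 25)
Add(Mul(Q, Pow(14095, -1)), Mul(44835, Pow(-5146, -1))) = Add(Mul(25, Pow(14095, -1)), Mul(44835, Pow(-5146, -1))) = Add(Mul(25, Rational(1, 14095)), Mul(44835, Rational(-1, 5146))) = Add(Rational(5, 2819), Rational(-44835, 5146)) = Rational(-126364135, 14506574)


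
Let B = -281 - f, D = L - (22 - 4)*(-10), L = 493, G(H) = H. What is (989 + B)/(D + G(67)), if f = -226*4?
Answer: 403/185 ≈ 2.1784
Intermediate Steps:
f = -904
D = 673 (D = 493 - (22 - 4)*(-10) = 493 - 18*(-10) = 493 - 1*(-180) = 493 + 180 = 673)
B = 623 (B = -281 - 1*(-904) = -281 + 904 = 623)
(989 + B)/(D + G(67)) = (989 + 623)/(673 + 67) = 1612/740 = 1612*(1/740) = 403/185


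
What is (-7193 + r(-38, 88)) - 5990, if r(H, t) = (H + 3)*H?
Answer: -11853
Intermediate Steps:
r(H, t) = H*(3 + H) (r(H, t) = (3 + H)*H = H*(3 + H))
(-7193 + r(-38, 88)) - 5990 = (-7193 - 38*(3 - 38)) - 5990 = (-7193 - 38*(-35)) - 5990 = (-7193 + 1330) - 5990 = -5863 - 5990 = -11853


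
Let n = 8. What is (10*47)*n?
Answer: 3760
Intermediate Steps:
(10*47)*n = (10*47)*8 = 470*8 = 3760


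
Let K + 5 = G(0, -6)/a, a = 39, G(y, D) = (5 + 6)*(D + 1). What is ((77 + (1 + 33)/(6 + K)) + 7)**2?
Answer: 81/64 ≈ 1.2656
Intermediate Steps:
G(y, D) = 11 + 11*D (G(y, D) = 11*(1 + D) = 11 + 11*D)
K = -250/39 (K = -5 + (11 + 11*(-6))/39 = -5 + (11 - 66)*(1/39) = -5 - 55*1/39 = -5 - 55/39 = -250/39 ≈ -6.4103)
((77 + (1 + 33)/(6 + K)) + 7)**2 = ((77 + (1 + 33)/(6 - 250/39)) + 7)**2 = ((77 + 34/(-16/39)) + 7)**2 = ((77 + 34*(-39/16)) + 7)**2 = ((77 - 663/8) + 7)**2 = (-47/8 + 7)**2 = (9/8)**2 = 81/64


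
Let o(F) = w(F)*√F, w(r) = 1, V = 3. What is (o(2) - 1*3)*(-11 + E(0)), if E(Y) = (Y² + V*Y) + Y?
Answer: 33 - 11*√2 ≈ 17.444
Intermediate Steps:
o(F) = √F (o(F) = 1*√F = √F)
E(Y) = Y² + 4*Y (E(Y) = (Y² + 3*Y) + Y = Y² + 4*Y)
(o(2) - 1*3)*(-11 + E(0)) = (√2 - 1*3)*(-11 + 0*(4 + 0)) = (√2 - 3)*(-11 + 0*4) = (-3 + √2)*(-11 + 0) = (-3 + √2)*(-11) = 33 - 11*√2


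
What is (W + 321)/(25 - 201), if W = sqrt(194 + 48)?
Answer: -321/176 - sqrt(2)/16 ≈ -1.9123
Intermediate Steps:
W = 11*sqrt(2) (W = sqrt(242) = 11*sqrt(2) ≈ 15.556)
(W + 321)/(25 - 201) = (11*sqrt(2) + 321)/(25 - 201) = (321 + 11*sqrt(2))/(-176) = (321 + 11*sqrt(2))*(-1/176) = -321/176 - sqrt(2)/16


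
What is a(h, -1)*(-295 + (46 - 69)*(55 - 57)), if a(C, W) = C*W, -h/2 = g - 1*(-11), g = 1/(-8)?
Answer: -21663/4 ≈ -5415.8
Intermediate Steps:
g = -⅛ ≈ -0.12500
h = -87/4 (h = -2*(-⅛ - 1*(-11)) = -2*(-⅛ + 11) = -2*87/8 = -87/4 ≈ -21.750)
a(h, -1)*(-295 + (46 - 69)*(55 - 57)) = (-87/4*(-1))*(-295 + (46 - 69)*(55 - 57)) = 87*(-295 - 23*(-2))/4 = 87*(-295 + 46)/4 = (87/4)*(-249) = -21663/4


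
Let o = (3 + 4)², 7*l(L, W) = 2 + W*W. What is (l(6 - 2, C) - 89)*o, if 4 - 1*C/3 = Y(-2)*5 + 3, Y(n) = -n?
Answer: 756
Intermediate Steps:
C = -27 (C = 12 - 3*(-1*(-2)*5 + 3) = 12 - 3*(2*5 + 3) = 12 - 3*(10 + 3) = 12 - 3*13 = 12 - 39 = -27)
l(L, W) = 2/7 + W²/7 (l(L, W) = (2 + W*W)/7 = (2 + W²)/7 = 2/7 + W²/7)
o = 49 (o = 7² = 49)
(l(6 - 2, C) - 89)*o = ((2/7 + (⅐)*(-27)²) - 89)*49 = ((2/7 + (⅐)*729) - 89)*49 = ((2/7 + 729/7) - 89)*49 = (731/7 - 89)*49 = (108/7)*49 = 756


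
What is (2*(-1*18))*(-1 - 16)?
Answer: 612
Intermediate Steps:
(2*(-1*18))*(-1 - 16) = (2*(-18))*(-17) = -36*(-17) = 612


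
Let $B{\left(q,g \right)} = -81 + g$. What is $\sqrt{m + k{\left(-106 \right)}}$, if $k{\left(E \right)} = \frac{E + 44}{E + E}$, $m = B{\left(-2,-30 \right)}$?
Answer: $\frac{i \sqrt{1243910}}{106} \approx 10.522 i$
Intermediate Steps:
$m = -111$ ($m = -81 - 30 = -111$)
$k{\left(E \right)} = \frac{44 + E}{2 E}$
$\sqrt{m + k{\left(-106 \right)}} = \sqrt{-111 + \frac{44 - 106}{2 \left(-106\right)}} = \sqrt{-111 + \frac{1}{2} \left(- \frac{1}{106}\right) \left(-62\right)} = \sqrt{-111 + \frac{31}{106}} = \sqrt{- \frac{11735}{106}} = \frac{i \sqrt{1243910}}{106}$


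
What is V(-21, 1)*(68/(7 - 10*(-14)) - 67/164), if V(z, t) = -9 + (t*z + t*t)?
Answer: -37787/24108 ≈ -1.5674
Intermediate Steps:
V(z, t) = -9 + t² + t*z (V(z, t) = -9 + (t*z + t²) = -9 + (t² + t*z) = -9 + t² + t*z)
V(-21, 1)*(68/(7 - 10*(-14)) - 67/164) = (-9 + 1² + 1*(-21))*(68/(7 - 10*(-14)) - 67/164) = (-9 + 1 - 21)*(68/(7 + 140) - 67*1/164) = -29*(68/147 - 67/164) = -29*1303/24108 = -37787/24108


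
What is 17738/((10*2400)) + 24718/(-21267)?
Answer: -2117627/5004000 ≈ -0.42319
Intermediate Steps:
17738/((10*2400)) + 24718/(-21267) = 17738/24000 + 24718*(-1/21267) = 17738*(1/24000) - 1454/1251 = 8869/12000 - 1454/1251 = -2117627/5004000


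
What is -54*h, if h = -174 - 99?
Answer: 14742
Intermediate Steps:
h = -273
-54*h = -54*(-273) = 14742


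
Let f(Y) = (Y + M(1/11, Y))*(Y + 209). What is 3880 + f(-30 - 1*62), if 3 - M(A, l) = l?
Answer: 4231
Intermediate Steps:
M(A, l) = 3 - l
f(Y) = 627 + 3*Y (f(Y) = (Y + (3 - Y))*(Y + 209) = 3*(209 + Y) = 627 + 3*Y)
3880 + f(-30 - 1*62) = 3880 + (627 + 3*(-30 - 1*62)) = 3880 + (627 + 3*(-30 - 62)) = 3880 + (627 + 3*(-92)) = 3880 + (627 - 276) = 3880 + 351 = 4231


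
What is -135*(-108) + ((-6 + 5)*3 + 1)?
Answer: 14578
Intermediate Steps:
-135*(-108) + ((-6 + 5)*3 + 1) = 14580 + (-1*3 + 1) = 14580 + (-3 + 1) = 14580 - 2 = 14578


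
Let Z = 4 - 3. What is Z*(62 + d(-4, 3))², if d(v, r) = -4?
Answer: 3364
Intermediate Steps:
Z = 1
Z*(62 + d(-4, 3))² = 1*(62 - 4)² = 1*58² = 1*3364 = 3364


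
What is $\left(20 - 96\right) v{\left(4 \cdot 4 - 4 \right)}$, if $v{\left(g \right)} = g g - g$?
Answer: $-10032$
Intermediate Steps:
$v{\left(g \right)} = g^{2} - g$
$\left(20 - 96\right) v{\left(4 \cdot 4 - 4 \right)} = \left(20 - 96\right) \left(4 \cdot 4 - 4\right) \left(-1 + \left(4 \cdot 4 - 4\right)\right) = - 76 \left(16 - 4\right) \left(-1 + \left(16 - 4\right)\right) = - 76 \cdot 12 \left(-1 + 12\right) = - 76 \cdot 12 \cdot 11 = \left(-76\right) 132 = -10032$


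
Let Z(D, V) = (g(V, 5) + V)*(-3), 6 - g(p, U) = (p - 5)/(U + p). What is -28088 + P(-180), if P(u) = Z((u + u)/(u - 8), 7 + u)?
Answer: -772347/28 ≈ -27584.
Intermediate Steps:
g(p, U) = 6 - (-5 + p)/(U + p) (g(p, U) = 6 - (p - 5)/(U + p) = 6 - (-5 + p)/(U + p))
Z(D, V) = -3*V - 3*(35 + 5*V)/(5 + V) (Z(D, V) = ((5 + 5*V + 6*5)/(5 + V) + V)*(-3) = ((5 + 5*V + 30)/(5 + V) + V)*(-3) = ((35 + 5*V)/(5 + V) + V)*(-3) = (V + (35 + 5*V)/(5 + V))*(-3) = -3*V - 3*(35 + 5*V)/(5 + V))
P(u) = 3*(-105 - (7 + u)² - 10*u)/(12 + u) (P(u) = 3*(-35 - (7 + u)² - 10*(7 + u))/(5 + (7 + u)) = 3*(-35 - (7 + u)² + (-70 - 10*u))/(12 + u) = 3*(-105 - (7 + u)² - 10*u)/(12 + u))
-28088 + P(-180) = -28088 + 3*(-154 - 1*(-180)² - 24*(-180))/(12 - 180) = -28088 + 3*(-154 - 1*32400 + 4320)/(-168) = -28088 + 3*(-1/168)*(-154 - 32400 + 4320) = -28088 + 3*(-1/168)*(-28234) = -28088 + 14117/28 = -772347/28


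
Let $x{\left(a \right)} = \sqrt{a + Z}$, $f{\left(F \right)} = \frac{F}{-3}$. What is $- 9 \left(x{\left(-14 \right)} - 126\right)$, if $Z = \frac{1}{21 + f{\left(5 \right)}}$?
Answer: $1134 - \frac{9 i \sqrt{46922}}{58} \approx 1134.0 - 33.613 i$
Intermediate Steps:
$f{\left(F \right)} = - \frac{F}{3}$ ($f{\left(F \right)} = F \left(- \frac{1}{3}\right) = - \frac{F}{3}$)
$Z = \frac{3}{58}$ ($Z = \frac{1}{21 - \frac{5}{3}} = \frac{1}{\frac{58}{3}} = \frac{3}{58} \approx 0.051724$)
$x{\left(a \right)} = \sqrt{\frac{3}{58} + a}$ ($x{\left(a \right)} = \sqrt{a + \frac{3}{58}} = \sqrt{\frac{3}{58} + a}$)
$- 9 \left(x{\left(-14 \right)} - 126\right) = - 9 \left(\frac{\sqrt{174 + 3364 \left(-14\right)}}{58} - 126\right) = - 9 \left(\frac{\sqrt{174 - 47096}}{58} - 126\right) = - 9 \left(\frac{\sqrt{-46922}}{58} - 126\right) = - 9 \left(\frac{i \sqrt{46922}}{58} - 126\right) = - 9 \left(-126 + \frac{i \sqrt{46922}}{58}\right) = 1134 - \frac{9 i \sqrt{46922}}{58}$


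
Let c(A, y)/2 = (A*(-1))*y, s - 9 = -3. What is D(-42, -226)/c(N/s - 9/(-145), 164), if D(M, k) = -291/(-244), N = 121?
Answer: -126585/704241584 ≈ -0.00017975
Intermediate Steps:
s = 6 (s = 9 - 3 = 6)
c(A, y) = -2*A*y (c(A, y) = 2*((A*(-1))*y) = 2*((-A)*y) = 2*(-A*y) = -2*A*y)
D(M, k) = 291/244 (D(M, k) = -291*(-1/244) = 291/244)
D(-42, -226)/c(N/s - 9/(-145), 164) = 291/(244*((-2*(121/6 - 9/(-145))*164))) = 291/(244*((-2*(121*(1/6) - 9*(-1/145))*164))) = 291/(244*((-2*(121/6 + 9/145)*164))) = 291/(244*((-2*17599/870*164))) = 291/(244*(-2886236/435)) = (291/244)*(-435/2886236) = -126585/704241584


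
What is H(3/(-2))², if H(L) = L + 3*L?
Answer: 36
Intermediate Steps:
H(L) = 4*L
H(3/(-2))² = (4*(3/(-2)))² = (4*(3*(-½)))² = (4*(-3/2))² = (-6)² = 36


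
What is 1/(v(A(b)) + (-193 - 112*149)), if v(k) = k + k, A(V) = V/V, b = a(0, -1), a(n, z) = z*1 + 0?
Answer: -1/16879 ≈ -5.9245e-5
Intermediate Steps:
a(n, z) = z (a(n, z) = z + 0 = z)
b = -1
A(V) = 1
v(k) = 2*k
1/(v(A(b)) + (-193 - 112*149)) = 1/(2*1 + (-193 - 112*149)) = 1/(2 + (-193 - 16688)) = 1/(2 - 16881) = 1/(-16879) = -1/16879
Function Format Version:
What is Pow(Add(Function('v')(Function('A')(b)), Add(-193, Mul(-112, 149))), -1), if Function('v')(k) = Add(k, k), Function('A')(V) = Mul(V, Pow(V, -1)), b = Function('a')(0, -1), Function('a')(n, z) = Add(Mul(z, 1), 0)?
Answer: Rational(-1, 16879) ≈ -5.9245e-5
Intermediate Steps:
Function('a')(n, z) = z (Function('a')(n, z) = Add(z, 0) = z)
b = -1
Function('A')(V) = 1
Function('v')(k) = Mul(2, k)
Pow(Add(Function('v')(Function('A')(b)), Add(-193, Mul(-112, 149))), -1) = Pow(Add(Mul(2, 1), Add(-193, Mul(-112, 149))), -1) = Pow(Add(2, Add(-193, -16688)), -1) = Pow(Add(2, -16881), -1) = Pow(-16879, -1) = Rational(-1, 16879)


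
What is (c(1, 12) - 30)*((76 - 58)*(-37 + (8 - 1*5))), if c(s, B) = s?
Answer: 17748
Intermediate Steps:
(c(1, 12) - 30)*((76 - 58)*(-37 + (8 - 1*5))) = (1 - 30)*((76 - 58)*(-37 + (8 - 1*5))) = -522*(-37 + (8 - 5)) = -522*(-37 + 3) = -522*(-34) = -29*(-612) = 17748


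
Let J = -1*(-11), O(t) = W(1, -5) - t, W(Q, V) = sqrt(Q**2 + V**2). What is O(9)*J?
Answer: -99 + 11*sqrt(26) ≈ -42.911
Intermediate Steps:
O(t) = sqrt(26) - t (O(t) = sqrt(1**2 + (-5)**2) - t = sqrt(1 + 25) - t = sqrt(26) - t)
J = 11
O(9)*J = (sqrt(26) - 1*9)*11 = (sqrt(26) - 9)*11 = (-9 + sqrt(26))*11 = -99 + 11*sqrt(26)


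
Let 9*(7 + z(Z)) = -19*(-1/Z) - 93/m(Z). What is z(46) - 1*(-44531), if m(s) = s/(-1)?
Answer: 9216524/207 ≈ 44524.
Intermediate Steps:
m(s) = -s (m(s) = s*(-1) = -s)
z(Z) = -7 + 112/(9*Z) (z(Z) = -7 + (-19*(-1/Z) - 93*(-1/Z))/9 = -7 + (-(-19)/Z - (-93)/Z)/9 = -7 + (19/Z + 93/Z)/9 = -7 + (112/Z)/9 = -7 + 112/(9*Z))
z(46) - 1*(-44531) = (-7 + (112/9)/46) - 1*(-44531) = (-7 + (112/9)*(1/46)) + 44531 = (-7 + 56/207) + 44531 = -1393/207 + 44531 = 9216524/207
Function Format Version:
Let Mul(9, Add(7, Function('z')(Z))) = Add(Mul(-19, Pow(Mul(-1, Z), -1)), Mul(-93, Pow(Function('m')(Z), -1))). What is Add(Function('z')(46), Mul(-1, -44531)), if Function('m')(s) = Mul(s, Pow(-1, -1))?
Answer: Rational(9216524, 207) ≈ 44524.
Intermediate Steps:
Function('m')(s) = Mul(-1, s) (Function('m')(s) = Mul(s, -1) = Mul(-1, s))
Function('z')(Z) = Add(-7, Mul(Rational(112, 9), Pow(Z, -1))) (Function('z')(Z) = Add(-7, Mul(Rational(1, 9), Add(Mul(-19, Pow(Mul(-1, Z), -1)), Mul(-93, Pow(Mul(-1, Z), -1))))) = Add(-7, Mul(Rational(1, 9), Add(Mul(-19, Mul(-1, Pow(Z, -1))), Mul(-93, Mul(-1, Pow(Z, -1)))))) = Add(-7, Mul(Rational(1, 9), Add(Mul(19, Pow(Z, -1)), Mul(93, Pow(Z, -1))))) = Add(-7, Mul(Rational(1, 9), Mul(112, Pow(Z, -1)))) = Add(-7, Mul(Rational(112, 9), Pow(Z, -1))))
Add(Function('z')(46), Mul(-1, -44531)) = Add(Add(-7, Mul(Rational(112, 9), Pow(46, -1))), Mul(-1, -44531)) = Add(Add(-7, Mul(Rational(112, 9), Rational(1, 46))), 44531) = Add(Add(-7, Rational(56, 207)), 44531) = Add(Rational(-1393, 207), 44531) = Rational(9216524, 207)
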